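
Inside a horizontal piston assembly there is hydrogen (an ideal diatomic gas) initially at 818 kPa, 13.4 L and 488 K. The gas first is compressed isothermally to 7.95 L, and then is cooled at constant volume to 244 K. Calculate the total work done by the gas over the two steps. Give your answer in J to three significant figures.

Step 1 (isothermal): W = P₁V₁ ln(V₂/V₁) = (10961) ln(7.95/13.4) = -5723 J.
Step 2 (isochoric): W = 0 (constant volume).
W_total = -5723 + 0 = -5723 J.

W_total ≈ -5720 J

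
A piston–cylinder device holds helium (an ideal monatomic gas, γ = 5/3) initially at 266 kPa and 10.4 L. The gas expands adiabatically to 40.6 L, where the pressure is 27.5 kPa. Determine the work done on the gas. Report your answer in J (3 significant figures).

W ≈ -2470 J

Adiabatic: W = (P₁V₁ − P₂V₂)/(γ − 1) with γ = 5/3.
P₁V₁ = 2766 J, P₂V₂ = 1116 J.
W = (2766 − 1116) / 0.6667 = 2475 J.
Work on gas = −W_by = -2475 J.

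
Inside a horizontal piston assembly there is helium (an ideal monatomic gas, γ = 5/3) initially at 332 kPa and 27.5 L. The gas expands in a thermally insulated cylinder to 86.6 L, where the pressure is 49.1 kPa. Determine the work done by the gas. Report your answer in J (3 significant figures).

Adiabatic: W = (P₁V₁ − P₂V₂)/(γ − 1) with γ = 5/3.
P₁V₁ = 9130 J, P₂V₂ = 4252 J.
W = (9130 − 4252) / 0.6667 = 7317 J.

W ≈ 7320 J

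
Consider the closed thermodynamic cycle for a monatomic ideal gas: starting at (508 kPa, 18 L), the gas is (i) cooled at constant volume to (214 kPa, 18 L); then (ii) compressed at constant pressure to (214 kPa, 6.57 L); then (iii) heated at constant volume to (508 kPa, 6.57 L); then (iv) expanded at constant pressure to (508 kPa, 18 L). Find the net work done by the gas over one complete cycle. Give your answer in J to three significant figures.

Constant-volume legs do no work.
W(ii) = (214)(6.57 − 18) = -2446 J; W(iv) = (508)(18 − 6.57) = 5806 J.
W_net = -2446 + 5806 = 3360 J (the clockwise enclosed area).

W_net ≈ 3360 J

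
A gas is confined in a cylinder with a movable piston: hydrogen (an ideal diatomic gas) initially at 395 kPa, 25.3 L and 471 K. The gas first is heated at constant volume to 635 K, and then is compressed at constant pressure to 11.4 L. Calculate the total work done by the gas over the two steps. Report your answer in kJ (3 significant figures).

Step 1 (isochoric): W = 0 (constant volume).
After step 1: P = 532.5 kPa (V unchanged).
Step 2 (isobaric): W = PΔV = (532.5 kPa)(11.4 − 25.3 L) = -7402 J.
W_total = 0 − 7402 = -7402 J.

W_total ≈ -7.40 kJ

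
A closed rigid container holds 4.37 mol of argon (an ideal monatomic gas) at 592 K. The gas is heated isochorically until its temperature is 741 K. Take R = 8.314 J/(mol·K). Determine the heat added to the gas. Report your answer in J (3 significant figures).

Q ≈ 8120 J

Constant volume ⇒ W = 0, so Q = ΔU = nCᵥΔT with Cᵥ = 3R/2 = 12.47 J/(mol·K).
ΔU = (4.37)(12.47)(741 − 592) = 8120 J.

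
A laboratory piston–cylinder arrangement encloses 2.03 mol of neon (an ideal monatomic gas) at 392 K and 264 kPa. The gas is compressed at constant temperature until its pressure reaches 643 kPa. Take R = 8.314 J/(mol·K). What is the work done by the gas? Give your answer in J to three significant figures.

W ≈ -5890 J

Isothermal process: W = nRT ln(V₂/V₁) = nRT ln(P₁/P₂).
W = (2.03)(8.314)(392) × ln(264/643)
  = 6616 × ln(0.4106) = 6616 × -0.8902
W_by_gas = -5889 J.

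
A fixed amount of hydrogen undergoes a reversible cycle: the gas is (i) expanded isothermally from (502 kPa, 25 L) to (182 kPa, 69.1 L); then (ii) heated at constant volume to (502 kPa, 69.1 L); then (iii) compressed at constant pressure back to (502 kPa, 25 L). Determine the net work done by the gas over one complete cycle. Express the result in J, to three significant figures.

Leg (i): W = PᵢVᵢ ln(V_f/Vᵢ) = (12550) ln(69.1/25) = 12759 J.
Leg (ii): W = 0.
Leg (iii): W = PΔV = (502)(25 − 69.1) = -22138 J.
W_net = 12759 − 22138 = -9379 J.

W_net ≈ -9380 J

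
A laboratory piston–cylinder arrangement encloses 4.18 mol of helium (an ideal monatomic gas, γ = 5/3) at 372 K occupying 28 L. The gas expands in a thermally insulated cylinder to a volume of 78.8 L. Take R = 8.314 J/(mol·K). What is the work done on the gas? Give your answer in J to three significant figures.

W ≈ -9660 J

Adiabatic: TV^(γ−1) = const with γ = 5/3.
T₂ = T₁ (V₁/V₂)^(γ−1) = 372 × (28/78.8)^0.667 = 372 × 0.5017 = 186.6 K.
W_by = nCᵥ(T₁ − T₂) = (4.18)(12.47)(372 − 186.6) = 9663 J.
Work on gas = −W_by = -9663 J.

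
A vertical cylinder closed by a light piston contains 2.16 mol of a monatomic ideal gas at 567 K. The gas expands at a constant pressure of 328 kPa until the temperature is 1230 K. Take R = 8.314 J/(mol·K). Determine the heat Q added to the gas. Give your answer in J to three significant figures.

Q ≈ 29800 J

Isobaric: W = nRΔT = (2.16)(8.314)(663) = 11906 J.
ΔU = nCᵥΔT with Cᵥ = 3R/2: ΔU = (2.16)(12.47)(663) = 17859 J.
Q = ΔU + W = 17859 + 11906 = 29766 J.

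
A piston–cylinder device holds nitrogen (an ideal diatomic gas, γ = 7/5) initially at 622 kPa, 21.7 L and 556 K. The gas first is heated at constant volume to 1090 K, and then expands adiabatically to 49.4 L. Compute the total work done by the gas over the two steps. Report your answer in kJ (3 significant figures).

Step 1 (isochoric): W = 0 (constant volume).
After step 1: P = 1219 kPa (V unchanged).
Step 2 (adiabatic): W = (P₁V₁ − P₂V₂)/(γ−1) = (26461 − 19041)/0.4 = 18549 J.
W_total = 0 + 18549 = 18549 J.

W_total ≈ 18.5 kJ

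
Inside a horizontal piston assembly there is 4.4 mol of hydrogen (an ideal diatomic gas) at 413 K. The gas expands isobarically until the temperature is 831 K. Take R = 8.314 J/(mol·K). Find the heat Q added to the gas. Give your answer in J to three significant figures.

Isobaric: W = nRΔT = (4.4)(8.314)(418) = 15291 J.
ΔU = nCᵥΔT with Cᵥ = 5R/2: ΔU = (4.4)(20.79)(418) = 38228 J.
Q = ΔU + W = 38228 + 15291 = 53519 J.

Q ≈ 53500 J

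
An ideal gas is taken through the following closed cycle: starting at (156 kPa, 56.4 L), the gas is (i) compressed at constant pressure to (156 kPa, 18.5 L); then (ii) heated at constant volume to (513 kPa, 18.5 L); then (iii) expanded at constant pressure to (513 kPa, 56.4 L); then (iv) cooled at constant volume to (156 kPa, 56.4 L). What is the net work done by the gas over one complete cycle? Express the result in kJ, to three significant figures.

Constant-volume legs do no work.
W(i) = (156)(18.5 − 56.4) = -5912 J; W(iii) = (513)(56.4 − 18.5) = 19443 J.
W_net = -5912 + 19443 = 13530 J (the clockwise enclosed area).

W_net ≈ 13.5 kJ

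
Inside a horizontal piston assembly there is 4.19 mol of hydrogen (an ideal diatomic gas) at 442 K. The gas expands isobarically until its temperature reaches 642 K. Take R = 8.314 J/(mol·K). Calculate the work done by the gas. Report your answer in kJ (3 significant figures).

Isobaric: W = P ΔV = nR ΔT.
W = (4.19)(8.314)(642 − 442) = 6967 J.

W ≈ 6.97 kJ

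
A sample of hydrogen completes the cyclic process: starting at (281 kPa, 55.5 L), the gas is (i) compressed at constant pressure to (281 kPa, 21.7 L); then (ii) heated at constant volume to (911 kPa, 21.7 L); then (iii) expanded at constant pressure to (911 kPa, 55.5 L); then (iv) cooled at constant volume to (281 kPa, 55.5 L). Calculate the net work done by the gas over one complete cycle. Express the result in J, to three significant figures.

Constant-volume legs do no work.
W(i) = (281)(21.7 − 55.5) = -9498 J; W(iii) = (911)(55.5 − 21.7) = 30792 J.
W_net = -9498 + 30792 = 21294 J (the clockwise enclosed area).

W_net ≈ 21300 J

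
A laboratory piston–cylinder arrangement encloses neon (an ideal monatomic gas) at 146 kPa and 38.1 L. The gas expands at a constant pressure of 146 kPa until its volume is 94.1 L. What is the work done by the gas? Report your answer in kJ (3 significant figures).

W ≈ 8.18 kJ

Isobaric: W = P ΔV.
W = (146 kPa)(94.1 − 38.1 L) = (146)(56) = 8176 J.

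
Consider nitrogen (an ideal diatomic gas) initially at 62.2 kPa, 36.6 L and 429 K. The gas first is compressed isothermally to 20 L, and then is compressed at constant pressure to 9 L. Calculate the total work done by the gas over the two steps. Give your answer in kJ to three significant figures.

Step 1 (isothermal): W = P₁V₁ ln(V₂/V₁) = (2277) ln(20/36.6) = -1376 J.
After step 1: P = 113.8 kPa, V = 20 L, T = 429 K.
Step 2 (isobaric): W = PΔV = (113.8 kPa)(9 − 20 L) = -1252 J.
W_total = -1376 − 1252 = -2628 J.

W_total ≈ -2.63 kJ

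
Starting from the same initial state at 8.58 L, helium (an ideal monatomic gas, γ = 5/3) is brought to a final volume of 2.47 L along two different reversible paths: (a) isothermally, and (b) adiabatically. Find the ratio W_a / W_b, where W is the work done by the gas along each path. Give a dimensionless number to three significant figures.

W_a / W_b ≈ 0.642

Path (a) isothermal: W = P₁V₁ ln(V₂/V₁) → W_a/(P₁V₁) = -1.245.
Path (b) adiabatic: W = P₁V₁(1 − (V₁/V₂)^(γ−1))/(γ−1) → W_b/(P₁V₁) = -1.94.
W_a / W_b = -1.245 / -1.94 = 0.6417.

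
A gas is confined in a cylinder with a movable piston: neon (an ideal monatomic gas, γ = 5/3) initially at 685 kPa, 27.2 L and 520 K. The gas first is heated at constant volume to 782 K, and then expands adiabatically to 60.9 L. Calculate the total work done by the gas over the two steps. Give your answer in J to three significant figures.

Step 1 (isochoric): W = 0 (constant volume).
After step 1: P = 1030 kPa (V unchanged).
Step 2 (adiabatic): W = (P₁V₁ − P₂V₂)/(γ−1) = (28020 − 16372)/0.667 = 17472 J.
W_total = 0 + 17472 = 17472 J.

W_total ≈ 17500 J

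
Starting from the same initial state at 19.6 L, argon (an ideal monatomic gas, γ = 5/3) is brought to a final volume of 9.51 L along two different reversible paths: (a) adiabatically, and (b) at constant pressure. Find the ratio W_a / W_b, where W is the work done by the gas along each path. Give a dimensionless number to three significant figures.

Path (a) adiabatic: W = P₁V₁(1 − (V₁/V₂)^(γ−1))/(γ−1) → W_a/(P₁V₁) = -0.9293.
Path (b) isobaric: W = P₁(V₂ − V₁) → W_b/(P₁V₁) = -0.5148.
W_a / W_b = -0.9293 / -0.5148 = 1.805.

W_a / W_b ≈ 1.81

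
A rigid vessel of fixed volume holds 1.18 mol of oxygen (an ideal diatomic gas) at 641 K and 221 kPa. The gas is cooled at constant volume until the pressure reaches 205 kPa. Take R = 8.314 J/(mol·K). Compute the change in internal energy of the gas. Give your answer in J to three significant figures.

ΔU ≈ -1140 J

Constant volume ⇒ W = 0, so Q = ΔU = nCᵥΔT with Cᵥ = 5R/2 = 20.79 J/(mol·K).
At constant V, T₂/T₁ = P₂/P₁ ⇒ ΔT = T₁(P₂/P₁ − 1) = 641·(205/221 − 1) = -46.41 K.
ΔU = (1.18)(20.79)(-46.41) = -1138 J.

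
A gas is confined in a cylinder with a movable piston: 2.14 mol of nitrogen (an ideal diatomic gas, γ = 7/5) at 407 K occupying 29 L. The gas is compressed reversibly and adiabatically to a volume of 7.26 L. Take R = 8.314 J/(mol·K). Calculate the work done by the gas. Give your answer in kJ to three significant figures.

Adiabatic: TV^(γ−1) = const with γ = 7/5.
T₂ = T₁ (V₁/V₂)^(γ−1) = 407 × (29/7.26)^0.4 = 407 × 1.74 = 708.2 K.
W_by = nCᵥ(T₁ − T₂) = (2.14)(20.79)(407 − 708.2) = -13399 J.

W ≈ -13.4 kJ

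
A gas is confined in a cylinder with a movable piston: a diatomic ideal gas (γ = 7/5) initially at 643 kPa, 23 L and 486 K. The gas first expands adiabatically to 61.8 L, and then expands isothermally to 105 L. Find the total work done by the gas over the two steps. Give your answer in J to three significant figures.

Step 1 (adiabatic): W = (P₁V₁ − P₂V₂)/(γ−1) = (14789 − 9959)/0.4 = 12074 J.
After step 1: P = 161.2 kPa, V = 61.8 L, T = 327.3 K.
Step 2 (isothermal): W = P₁V₁ ln(V₂/V₁) = (9959) ln(105/61.8) = 5279 J.
W_total = 12074 + 5279 = 17353 J.

W_total ≈ 17400 J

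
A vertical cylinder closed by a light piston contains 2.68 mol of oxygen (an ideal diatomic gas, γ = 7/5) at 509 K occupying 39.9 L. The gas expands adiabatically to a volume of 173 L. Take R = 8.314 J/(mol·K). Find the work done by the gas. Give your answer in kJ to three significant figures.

W ≈ 12.6 kJ

Adiabatic: TV^(γ−1) = const with γ = 7/5.
T₂ = T₁ (V₁/V₂)^(γ−1) = 509 × (39.9/173)^0.4 = 509 × 0.5561 = 283.1 K.
W_by = nCᵥ(T₁ − T₂) = (2.68)(20.79)(509 − 283.1) = 12585 J.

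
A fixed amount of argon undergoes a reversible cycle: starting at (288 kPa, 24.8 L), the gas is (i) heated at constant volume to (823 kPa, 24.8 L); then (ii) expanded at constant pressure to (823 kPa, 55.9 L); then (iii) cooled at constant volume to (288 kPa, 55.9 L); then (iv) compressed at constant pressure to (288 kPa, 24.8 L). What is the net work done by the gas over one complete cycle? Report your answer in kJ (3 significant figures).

Constant-volume legs do no work.
W(ii) = (823)(55.9 − 24.8) = 25595 J; W(iv) = (288)(24.8 − 55.9) = -8957 J.
W_net = 25595 − 8957 = 16638 J (the clockwise enclosed area).

W_net ≈ 16.6 kJ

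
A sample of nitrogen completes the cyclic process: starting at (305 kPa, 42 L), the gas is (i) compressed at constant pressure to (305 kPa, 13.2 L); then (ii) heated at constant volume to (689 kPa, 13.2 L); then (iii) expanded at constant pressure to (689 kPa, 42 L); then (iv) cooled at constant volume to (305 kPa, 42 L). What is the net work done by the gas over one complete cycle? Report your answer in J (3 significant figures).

Constant-volume legs do no work.
W(i) = (305)(13.2 − 42) = -8784 J; W(iii) = (689)(42 − 13.2) = 19843 J.
W_net = -8784 + 19843 = 11059 J (the clockwise enclosed area).

W_net ≈ 11100 J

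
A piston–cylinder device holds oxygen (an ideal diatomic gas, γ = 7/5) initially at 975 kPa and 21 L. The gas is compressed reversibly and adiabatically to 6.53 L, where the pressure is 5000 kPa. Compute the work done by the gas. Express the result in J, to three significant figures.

Adiabatic: W = (P₁V₁ − P₂V₂)/(γ − 1) with γ = 7/5.
P₁V₁ = 20475 J, P₂V₂ = 32650 J.
W = (20475 − 32650) / 0.4 = -30438 J.

W ≈ -30400 J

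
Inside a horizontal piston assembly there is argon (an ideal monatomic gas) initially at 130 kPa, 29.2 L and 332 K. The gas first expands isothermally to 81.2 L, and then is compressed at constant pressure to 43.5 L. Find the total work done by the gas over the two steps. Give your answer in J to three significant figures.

W_total ≈ 2120 J

Step 1 (isothermal): W = P₁V₁ ln(V₂/V₁) = (3796) ln(81.2/29.2) = 3882 J.
After step 1: P = 46.75 kPa, V = 81.2 L, T = 332 K.
Step 2 (isobaric): W = PΔV = (46.75 kPa)(43.5 − 81.2 L) = -1762 J.
W_total = 3882 − 1762 = 2120 J.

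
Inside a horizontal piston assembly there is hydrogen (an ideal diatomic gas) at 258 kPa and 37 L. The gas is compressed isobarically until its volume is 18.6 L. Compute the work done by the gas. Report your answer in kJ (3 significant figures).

Isobaric: W = P ΔV.
W = (258 kPa)(18.6 − 37 L) = (258)(-18.4) = -4747 J.

W ≈ -4.75 kJ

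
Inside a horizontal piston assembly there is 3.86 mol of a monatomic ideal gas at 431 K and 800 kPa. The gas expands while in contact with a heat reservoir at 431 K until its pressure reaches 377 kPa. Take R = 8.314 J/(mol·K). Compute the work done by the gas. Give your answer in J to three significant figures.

Isothermal process: W = nRT ln(V₂/V₁) = nRT ln(P₁/P₂).
W = (3.86)(8.314)(431) × ln(800/377)
  = 13832 × ln(2.122) = 13832 × 0.7524
W_by_gas = 10406 J.

W ≈ 10400 J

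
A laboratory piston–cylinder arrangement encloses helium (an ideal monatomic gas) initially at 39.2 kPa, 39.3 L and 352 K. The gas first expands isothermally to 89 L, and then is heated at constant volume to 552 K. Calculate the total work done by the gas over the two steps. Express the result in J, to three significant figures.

W_total ≈ 1260 J

Step 1 (isothermal): W = P₁V₁ ln(V₂/V₁) = (1541) ln(89/39.3) = 1259 J.
Step 2 (isochoric): W = 0 (constant volume).
W_total = 1259 + 0 = 1259 J.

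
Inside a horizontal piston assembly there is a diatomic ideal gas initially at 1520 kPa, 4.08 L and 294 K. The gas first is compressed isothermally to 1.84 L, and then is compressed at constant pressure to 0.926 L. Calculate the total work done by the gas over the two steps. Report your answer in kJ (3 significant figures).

Step 1 (isothermal): W = P₁V₁ ln(V₂/V₁) = (6202) ln(1.84/4.08) = -4939 J.
After step 1: P = 3370 kPa, V = 1.84 L, T = 294 K.
Step 2 (isobaric): W = PΔV = (3370 kPa)(0.926 − 1.84 L) = -3081 J.
W_total = -4939 − 3081 = -8019 J.

W_total ≈ -8.02 kJ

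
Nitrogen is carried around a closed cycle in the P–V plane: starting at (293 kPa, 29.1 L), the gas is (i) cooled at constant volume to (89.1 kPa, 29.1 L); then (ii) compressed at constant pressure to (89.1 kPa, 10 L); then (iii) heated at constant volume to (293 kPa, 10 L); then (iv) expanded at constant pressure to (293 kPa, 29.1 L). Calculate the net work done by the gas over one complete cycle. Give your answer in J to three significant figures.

W_net ≈ 3890 J

Constant-volume legs do no work.
W(ii) = (89.1)(10 − 29.1) = -1702 J; W(iv) = (293)(29.1 − 10) = 5596 J.
W_net = -1702 + 5596 = 3894 J (the clockwise enclosed area).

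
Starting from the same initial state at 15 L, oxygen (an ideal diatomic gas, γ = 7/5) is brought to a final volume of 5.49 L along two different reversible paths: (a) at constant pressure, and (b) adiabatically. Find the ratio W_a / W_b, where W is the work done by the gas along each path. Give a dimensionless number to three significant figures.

Path (a) isobaric: W = P₁(V₂ − V₁) → W_a/(P₁V₁) = -0.634.
Path (b) adiabatic: W = P₁V₁(1 − (V₁/V₂)^(γ−1))/(γ−1) → W_b/(P₁V₁) = -1.237.
W_a / W_b = -0.634 / -1.237 = 0.5124.

W_a / W_b ≈ 0.512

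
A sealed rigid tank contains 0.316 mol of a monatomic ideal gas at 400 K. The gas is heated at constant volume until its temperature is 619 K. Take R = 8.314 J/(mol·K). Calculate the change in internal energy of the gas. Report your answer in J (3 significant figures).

Constant volume ⇒ W = 0, so Q = ΔU = nCᵥΔT with Cᵥ = 3R/2 = 12.47 J/(mol·K).
ΔU = (0.316)(12.47)(619 − 400) = 863 J.

ΔU ≈ 863 J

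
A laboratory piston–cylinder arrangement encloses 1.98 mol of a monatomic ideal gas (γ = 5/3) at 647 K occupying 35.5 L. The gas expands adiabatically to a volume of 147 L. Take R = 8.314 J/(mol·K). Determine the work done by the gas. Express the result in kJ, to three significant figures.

Adiabatic: TV^(γ−1) = const with γ = 5/3.
T₂ = T₁ (V₁/V₂)^(γ−1) = 647 × (35.5/147)^0.667 = 647 × 0.3878 = 250.9 K.
W_by = nCᵥ(T₁ − T₂) = (1.98)(12.47)(647 − 250.9) = 9781 J.

W ≈ 9.78 kJ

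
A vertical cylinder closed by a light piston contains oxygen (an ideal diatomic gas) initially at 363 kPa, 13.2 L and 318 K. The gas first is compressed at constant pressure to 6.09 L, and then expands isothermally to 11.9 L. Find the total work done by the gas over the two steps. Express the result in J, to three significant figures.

Step 1 (isobaric): W = PΔV = (363 kPa)(6.09 − 13.2 L) = -2581 J.
After step 1: P = 363 kPa, V = 6.09 L, T = 146.7 K.
Step 2 (isothermal): W = P₁V₁ ln(V₂/V₁) = (2211) ln(11.9/6.09) = 1481 J.
W_total = -2581 + 1481 = -1100 J.

W_total ≈ -1100 J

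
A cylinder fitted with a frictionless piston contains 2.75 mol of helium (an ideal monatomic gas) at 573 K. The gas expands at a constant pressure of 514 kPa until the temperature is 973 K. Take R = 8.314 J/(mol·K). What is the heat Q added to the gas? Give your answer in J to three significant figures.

Isobaric: W = nRΔT = (2.75)(8.314)(400) = 9145 J.
ΔU = nCᵥΔT with Cᵥ = 3R/2: ΔU = (2.75)(12.47)(400) = 13718 J.
Q = ΔU + W = 13718 + 9145 = 22864 J.

Q ≈ 22900 J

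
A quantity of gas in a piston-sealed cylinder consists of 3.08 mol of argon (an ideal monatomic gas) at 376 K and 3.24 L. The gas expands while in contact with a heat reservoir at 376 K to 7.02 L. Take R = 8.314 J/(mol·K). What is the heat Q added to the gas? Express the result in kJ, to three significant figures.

Q ≈ 7.44 kJ

Isothermal ⇒ ΔU = 0, so Q = W = nRT ln(V₂/V₁).
Q = (3.08)(8.314)(376) ln(7.02/3.24) = 9628 × 0.7732 = 7444 J.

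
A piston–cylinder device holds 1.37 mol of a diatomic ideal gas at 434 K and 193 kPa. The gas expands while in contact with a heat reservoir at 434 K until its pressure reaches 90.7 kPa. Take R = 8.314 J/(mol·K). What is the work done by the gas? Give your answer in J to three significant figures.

W ≈ 3730 J

Isothermal process: W = nRT ln(V₂/V₁) = nRT ln(P₁/P₂).
W = (1.37)(8.314)(434) × ln(193/90.7)
  = 4943 × ln(2.128) = 4943 × 0.7551
W_by_gas = 3733 J.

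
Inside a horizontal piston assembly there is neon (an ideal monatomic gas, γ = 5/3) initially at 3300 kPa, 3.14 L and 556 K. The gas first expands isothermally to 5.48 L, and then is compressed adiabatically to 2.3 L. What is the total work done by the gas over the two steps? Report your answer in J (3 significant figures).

Step 1 (isothermal): W = P₁V₁ ln(V₂/V₁) = (10362) ln(5.48/3.14) = 5770 J.
After step 1: P = 1891 kPa, V = 5.48 L, T = 556 K.
Step 2 (adiabatic): W = (P₁V₁ − P₂V₂)/(γ−1) = (10362 − 18485)/0.667 = -12184 J.
W_total = 5770 − 12184 = -6414 J.

W_total ≈ -6410 J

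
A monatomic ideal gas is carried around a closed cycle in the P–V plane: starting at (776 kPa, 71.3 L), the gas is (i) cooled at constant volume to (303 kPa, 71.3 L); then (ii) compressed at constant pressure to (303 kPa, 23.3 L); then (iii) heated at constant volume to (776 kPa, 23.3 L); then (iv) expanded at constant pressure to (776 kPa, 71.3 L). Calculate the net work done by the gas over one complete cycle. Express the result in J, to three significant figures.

W_net ≈ 22700 J

Constant-volume legs do no work.
W(ii) = (303)(23.3 − 71.3) = -14544 J; W(iv) = (776)(71.3 − 23.3) = 37248 J.
W_net = -14544 + 37248 = 22704 J (the clockwise enclosed area).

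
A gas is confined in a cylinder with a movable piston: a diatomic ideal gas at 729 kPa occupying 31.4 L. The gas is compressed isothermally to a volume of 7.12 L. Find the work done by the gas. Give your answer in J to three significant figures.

Isothermal: W = nRT ln(V₂/V₁) = P₁V₁ ln(V₂/V₁).
P₁V₁ = (729 kPa)(31.4 L) = 22891 J.
W = 22891 × ln(7.12/31.4) = 22891 × -1.484
W_by_gas = -33967 J.

W ≈ -34000 J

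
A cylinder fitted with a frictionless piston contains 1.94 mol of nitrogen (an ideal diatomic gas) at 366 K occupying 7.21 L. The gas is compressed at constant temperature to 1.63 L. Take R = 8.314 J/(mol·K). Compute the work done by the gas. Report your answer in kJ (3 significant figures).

W ≈ -8.78 kJ

Isothermal: W = nRT ln(V₂/V₁).
W = (1.94)(8.314)(366) × ln(1.63/7.21)
  = 5903 × -1.487
W_by_gas = -8778 J.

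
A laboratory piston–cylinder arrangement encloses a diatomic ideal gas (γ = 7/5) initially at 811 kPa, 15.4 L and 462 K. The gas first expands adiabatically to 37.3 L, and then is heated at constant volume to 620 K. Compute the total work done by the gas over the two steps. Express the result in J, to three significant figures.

W_total ≈ 9310 J

Step 1 (adiabatic): W = (P₁V₁ − P₂V₂)/(γ−1) = (12489 − 8767)/0.4 = 9305 J.
Step 2 (isochoric): W = 0 (constant volume).
W_total = 9305 + 0 = 9305 J.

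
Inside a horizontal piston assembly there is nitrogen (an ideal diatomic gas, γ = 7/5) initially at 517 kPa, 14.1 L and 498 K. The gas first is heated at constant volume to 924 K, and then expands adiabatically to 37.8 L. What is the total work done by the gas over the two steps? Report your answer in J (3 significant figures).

W_total ≈ 11000 J

Step 1 (isochoric): W = 0 (constant volume).
After step 1: P = 959.3 kPa (V unchanged).
Step 2 (adiabatic): W = (P₁V₁ − P₂V₂)/(γ−1) = (13525 − 9117)/0.4 = 11022 J.
W_total = 0 + 11022 = 11022 J.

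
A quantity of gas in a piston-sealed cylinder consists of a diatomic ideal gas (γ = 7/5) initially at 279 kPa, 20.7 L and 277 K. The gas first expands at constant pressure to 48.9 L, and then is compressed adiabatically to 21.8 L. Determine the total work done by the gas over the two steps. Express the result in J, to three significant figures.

Step 1 (isobaric): W = PΔV = (279 kPa)(48.9 − 20.7 L) = 7868 J.
After step 1: P = 279 kPa, V = 48.9 L, T = 654.4 K.
Step 2 (adiabatic): W = (P₁V₁ − P₂V₂)/(γ−1) = (13643 − 18848)/0.4 = -13011 J.
W_total = 7868 − 13011 = -5143 J.

W_total ≈ -5140 J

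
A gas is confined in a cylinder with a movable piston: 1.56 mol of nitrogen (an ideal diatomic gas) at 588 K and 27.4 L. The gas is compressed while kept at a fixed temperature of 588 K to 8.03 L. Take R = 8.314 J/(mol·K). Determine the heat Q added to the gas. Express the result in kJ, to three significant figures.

Isothermal ⇒ ΔU = 0, so Q = W = nRT ln(V₂/V₁).
Q = (1.56)(8.314)(588) ln(8.03/27.4) = 7626 × -1.227 = -9360 J.

Q ≈ -9.36 kJ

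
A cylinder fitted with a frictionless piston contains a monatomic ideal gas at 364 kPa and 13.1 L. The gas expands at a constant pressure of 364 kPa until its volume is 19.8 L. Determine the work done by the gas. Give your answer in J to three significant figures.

Isobaric: W = P ΔV.
W = (364 kPa)(19.8 − 13.1 L) = (364)(6.7) = 2439 J.

W ≈ 2440 J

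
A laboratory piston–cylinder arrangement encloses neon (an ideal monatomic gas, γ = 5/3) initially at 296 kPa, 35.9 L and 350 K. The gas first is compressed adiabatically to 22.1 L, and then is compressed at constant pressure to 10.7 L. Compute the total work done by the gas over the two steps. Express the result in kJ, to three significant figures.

Step 1 (adiabatic): W = (P₁V₁ − P₂V₂)/(γ−1) = (10626 − 14684)/0.667 = -6087 J.
After step 1: P = 664.4 kPa, V = 22.1 L, T = 483.7 K.
Step 2 (isobaric): W = PΔV = (664.4 kPa)(10.7 − 22.1 L) = -7575 J.
W_total = -6087 − 7575 = -13662 J.

W_total ≈ -13.7 kJ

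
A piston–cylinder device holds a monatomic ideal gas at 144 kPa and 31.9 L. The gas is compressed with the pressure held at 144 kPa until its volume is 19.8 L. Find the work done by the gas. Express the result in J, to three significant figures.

W ≈ -1740 J

Isobaric: W = P ΔV.
W = (144 kPa)(19.8 − 31.9 L) = (144)(-12.1) = -1742 J.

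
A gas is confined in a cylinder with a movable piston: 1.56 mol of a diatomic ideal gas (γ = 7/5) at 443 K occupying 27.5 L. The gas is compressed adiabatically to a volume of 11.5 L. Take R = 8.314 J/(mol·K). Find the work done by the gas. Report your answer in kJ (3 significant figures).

Adiabatic: TV^(γ−1) = const with γ = 7/5.
T₂ = T₁ (V₁/V₂)^(γ−1) = 443 × (27.5/11.5)^0.4 = 443 × 1.417 = 627.9 K.
W_by = nCᵥ(T₁ − T₂) = (1.56)(20.79)(443 − 627.9) = -5994 J.

W ≈ -5.99 kJ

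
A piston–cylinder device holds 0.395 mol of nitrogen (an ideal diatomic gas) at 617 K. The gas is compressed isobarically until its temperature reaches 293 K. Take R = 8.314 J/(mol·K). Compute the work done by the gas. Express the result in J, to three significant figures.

W ≈ -1060 J

Isobaric: W = P ΔV = nR ΔT.
W = (0.395)(8.314)(293 − 617) = -1064 J.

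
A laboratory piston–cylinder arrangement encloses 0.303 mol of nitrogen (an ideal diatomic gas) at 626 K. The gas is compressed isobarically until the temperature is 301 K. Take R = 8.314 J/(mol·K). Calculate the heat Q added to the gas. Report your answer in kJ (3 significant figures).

Q ≈ -2.87 kJ

Isobaric: W = nRΔT = (0.303)(8.314)(-325) = -818.7 J.
ΔU = nCᵥΔT with Cᵥ = 5R/2: ΔU = (0.303)(20.79)(-325) = -2047 J.
Q = ΔU + W = -2047 − 818.7 = -2866 J.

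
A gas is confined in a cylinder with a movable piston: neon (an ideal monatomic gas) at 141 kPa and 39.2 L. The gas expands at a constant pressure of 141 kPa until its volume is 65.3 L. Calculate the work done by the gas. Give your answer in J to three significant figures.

Isobaric: W = P ΔV.
W = (141 kPa)(65.3 − 39.2 L) = (141)(26.1) = 3680 J.

W ≈ 3680 J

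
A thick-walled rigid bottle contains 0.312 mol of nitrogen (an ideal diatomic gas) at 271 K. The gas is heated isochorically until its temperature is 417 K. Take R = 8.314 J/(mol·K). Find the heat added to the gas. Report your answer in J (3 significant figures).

Constant volume ⇒ W = 0, so Q = ΔU = nCᵥΔT with Cᵥ = 5R/2 = 20.79 J/(mol·K).
ΔU = (0.312)(20.79)(417 − 271) = 946.8 J.

Q ≈ 947 J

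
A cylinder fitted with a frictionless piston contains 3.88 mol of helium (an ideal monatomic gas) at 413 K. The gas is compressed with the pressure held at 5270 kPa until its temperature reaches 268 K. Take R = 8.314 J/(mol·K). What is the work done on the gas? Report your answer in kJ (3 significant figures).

W ≈ 4.68 kJ

Isobaric: W = P ΔV = nR ΔT.
W = (3.88)(8.314)(268 − 413) = -4677 J.
Work on gas = −W_by = 4677 J.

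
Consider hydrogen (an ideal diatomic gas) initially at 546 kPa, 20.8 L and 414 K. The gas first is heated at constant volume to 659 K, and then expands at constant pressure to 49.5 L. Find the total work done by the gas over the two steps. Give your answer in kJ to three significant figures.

Step 1 (isochoric): W = 0 (constant volume).
After step 1: P = 869.1 kPa (V unchanged).
Step 2 (isobaric): W = PΔV = (869.1 kPa)(49.5 − 20.8 L) = 24944 J.
W_total = 0 + 24944 = 24944 J.

W_total ≈ 24.9 kJ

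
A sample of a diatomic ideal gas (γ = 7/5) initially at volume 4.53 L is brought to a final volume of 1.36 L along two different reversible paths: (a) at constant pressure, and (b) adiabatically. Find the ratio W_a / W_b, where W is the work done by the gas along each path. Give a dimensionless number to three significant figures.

Path (a) isobaric: W = P₁(V₂ − V₁) → W_a/(P₁V₁) = -0.6998.
Path (b) adiabatic: W = P₁V₁(1 − (V₁/V₂)^(γ−1))/(γ−1) → W_b/(P₁V₁) = -1.545.
W_a / W_b = -0.6998 / -1.545 = 0.4528.

W_a / W_b ≈ 0.453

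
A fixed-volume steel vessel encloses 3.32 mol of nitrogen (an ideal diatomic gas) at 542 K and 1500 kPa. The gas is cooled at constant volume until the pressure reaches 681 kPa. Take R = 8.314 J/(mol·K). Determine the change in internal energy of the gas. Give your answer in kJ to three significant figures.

ΔU ≈ -20.4 kJ

Constant volume ⇒ W = 0, so Q = ΔU = nCᵥΔT with Cᵥ = 5R/2 = 20.79 J/(mol·K).
At constant V, T₂/T₁ = P₂/P₁ ⇒ ΔT = T₁(P₂/P₁ − 1) = 542·(681/1500 − 1) = -295.9 K.
ΔU = (3.32)(20.79)(-295.9) = -20421 J.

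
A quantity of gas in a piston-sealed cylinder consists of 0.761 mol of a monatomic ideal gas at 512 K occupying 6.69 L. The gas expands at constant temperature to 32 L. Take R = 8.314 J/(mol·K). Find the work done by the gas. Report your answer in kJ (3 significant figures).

W ≈ 5.07 kJ

Isothermal: W = nRT ln(V₂/V₁).
W = (0.761)(8.314)(512) × ln(32/6.69)
  = 3239 × 1.565
W_by_gas = 5070 J.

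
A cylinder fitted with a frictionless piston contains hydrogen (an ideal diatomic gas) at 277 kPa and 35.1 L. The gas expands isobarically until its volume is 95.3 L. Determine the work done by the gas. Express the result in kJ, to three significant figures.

Isobaric: W = P ΔV.
W = (277 kPa)(95.3 − 35.1 L) = (277)(60.2) = 16675 J.

W ≈ 16.7 kJ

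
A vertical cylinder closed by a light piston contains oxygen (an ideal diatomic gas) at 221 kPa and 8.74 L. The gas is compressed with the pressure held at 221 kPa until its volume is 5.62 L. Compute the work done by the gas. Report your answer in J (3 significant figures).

Isobaric: W = P ΔV.
W = (221 kPa)(5.62 − 8.74 L) = (221)(-3.12) = -689.5 J.

W ≈ -690 J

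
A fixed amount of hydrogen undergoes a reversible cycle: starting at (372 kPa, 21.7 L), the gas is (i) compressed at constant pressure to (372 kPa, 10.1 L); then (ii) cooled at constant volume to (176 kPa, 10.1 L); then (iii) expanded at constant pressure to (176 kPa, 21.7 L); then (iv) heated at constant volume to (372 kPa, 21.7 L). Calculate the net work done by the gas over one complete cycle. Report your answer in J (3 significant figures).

W_net ≈ -2270 J

Constant-volume legs do no work.
W(i) = (372)(10.1 − 21.7) = -4315 J; W(iii) = (176)(21.7 − 10.1) = 2042 J.
W_net = -4315 + 2042 = -2274 J (the counter-clockwise enclosed area).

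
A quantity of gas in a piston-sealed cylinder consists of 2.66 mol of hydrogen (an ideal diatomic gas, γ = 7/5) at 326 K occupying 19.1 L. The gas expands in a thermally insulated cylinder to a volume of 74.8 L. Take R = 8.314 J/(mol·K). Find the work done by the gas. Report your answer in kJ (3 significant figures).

W ≈ 7.58 kJ

Adiabatic: TV^(γ−1) = const with γ = 7/5.
T₂ = T₁ (V₁/V₂)^(γ−1) = 326 × (19.1/74.8)^0.4 = 326 × 0.5792 = 188.8 K.
W_by = nCᵥ(T₁ − T₂) = (2.66)(20.79)(326 − 188.8) = 7584 J.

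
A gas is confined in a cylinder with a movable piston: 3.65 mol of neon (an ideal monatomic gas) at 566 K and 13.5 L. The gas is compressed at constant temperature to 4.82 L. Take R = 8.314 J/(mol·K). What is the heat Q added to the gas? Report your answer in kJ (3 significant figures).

Isothermal ⇒ ΔU = 0, so Q = W = nRT ln(V₂/V₁).
Q = (3.65)(8.314)(566) ln(4.82/13.5) = 17176 × -1.03 = -17690 J.

Q ≈ -17.7 kJ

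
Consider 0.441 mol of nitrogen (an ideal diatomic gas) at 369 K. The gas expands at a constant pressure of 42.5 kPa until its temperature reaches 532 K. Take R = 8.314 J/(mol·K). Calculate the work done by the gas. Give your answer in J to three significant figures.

W ≈ 598 J

Isobaric: W = P ΔV = nR ΔT.
W = (0.441)(8.314)(532 − 369) = 597.6 J.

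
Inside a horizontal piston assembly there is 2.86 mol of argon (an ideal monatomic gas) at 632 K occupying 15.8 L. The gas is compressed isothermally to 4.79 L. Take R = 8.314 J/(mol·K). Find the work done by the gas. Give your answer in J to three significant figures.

Isothermal: W = nRT ln(V₂/V₁).
W = (2.86)(8.314)(632) × ln(4.79/15.8)
  = 15028 × -1.193
W_by_gas = -17935 J.

W ≈ -17900 J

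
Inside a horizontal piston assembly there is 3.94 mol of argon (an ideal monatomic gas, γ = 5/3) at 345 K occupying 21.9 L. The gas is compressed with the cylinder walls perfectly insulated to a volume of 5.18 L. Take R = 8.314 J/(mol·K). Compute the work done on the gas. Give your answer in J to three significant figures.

W ≈ 27400 J

Adiabatic: TV^(γ−1) = const with γ = 5/3.
T₂ = T₁ (V₁/V₂)^(γ−1) = 345 × (21.9/5.18)^0.667 = 345 × 2.615 = 902 K.
W_by = nCᵥ(T₁ − T₂) = (3.94)(12.47)(345 − 902) = -27371 J.
Work on gas = −W_by = 27371 J.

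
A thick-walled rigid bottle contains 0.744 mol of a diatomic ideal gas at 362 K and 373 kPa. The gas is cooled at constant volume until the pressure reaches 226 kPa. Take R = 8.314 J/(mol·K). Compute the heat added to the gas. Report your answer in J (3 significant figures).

Q ≈ -2210 J

Constant volume ⇒ W = 0, so Q = ΔU = nCᵥΔT with Cᵥ = 5R/2 = 20.79 J/(mol·K).
At constant V, T₂/T₁ = P₂/P₁ ⇒ ΔT = T₁(P₂/P₁ − 1) = 362·(226/373 − 1) = -142.7 K.
ΔU = (0.744)(20.79)(-142.7) = -2206 J.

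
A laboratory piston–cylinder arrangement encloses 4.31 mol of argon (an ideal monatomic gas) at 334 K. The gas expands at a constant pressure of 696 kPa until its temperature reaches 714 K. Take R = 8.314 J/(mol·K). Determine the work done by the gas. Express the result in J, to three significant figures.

Isobaric: W = P ΔV = nR ΔT.
W = (4.31)(8.314)(714 − 334) = 13617 J.

W ≈ 13600 J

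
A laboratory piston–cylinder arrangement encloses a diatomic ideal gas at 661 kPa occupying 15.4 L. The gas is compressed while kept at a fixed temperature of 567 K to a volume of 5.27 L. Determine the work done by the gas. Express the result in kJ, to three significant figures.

W ≈ -10.9 kJ

Isothermal: W = nRT ln(V₂/V₁) = P₁V₁ ln(V₂/V₁).
P₁V₁ = (661 kPa)(15.4 L) = 10179 J.
W = 10179 × ln(5.27/15.4) = 10179 × -1.072
W_by_gas = -10916 J.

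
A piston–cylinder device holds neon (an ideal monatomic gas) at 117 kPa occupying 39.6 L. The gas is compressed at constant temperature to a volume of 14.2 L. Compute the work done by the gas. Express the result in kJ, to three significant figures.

Isothermal: W = nRT ln(V₂/V₁) = P₁V₁ ln(V₂/V₁).
P₁V₁ = (117 kPa)(39.6 L) = 4633 J.
W = 4633 × ln(14.2/39.6) = 4633 × -1.026
W_by_gas = -4752 J.

W ≈ -4.75 kJ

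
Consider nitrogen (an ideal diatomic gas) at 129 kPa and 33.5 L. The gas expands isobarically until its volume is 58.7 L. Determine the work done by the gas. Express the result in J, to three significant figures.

W ≈ 3250 J

Isobaric: W = P ΔV.
W = (129 kPa)(58.7 − 33.5 L) = (129)(25.2) = 3251 J.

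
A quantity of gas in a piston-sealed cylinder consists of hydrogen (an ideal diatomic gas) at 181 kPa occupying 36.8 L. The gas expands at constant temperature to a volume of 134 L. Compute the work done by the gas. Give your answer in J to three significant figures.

W ≈ 8610 J

Isothermal: W = nRT ln(V₂/V₁) = P₁V₁ ln(V₂/V₁).
P₁V₁ = (181 kPa)(36.8 L) = 6661 J.
W = 6661 × ln(134/36.8) = 6661 × 1.292
W_by_gas = 8608 J.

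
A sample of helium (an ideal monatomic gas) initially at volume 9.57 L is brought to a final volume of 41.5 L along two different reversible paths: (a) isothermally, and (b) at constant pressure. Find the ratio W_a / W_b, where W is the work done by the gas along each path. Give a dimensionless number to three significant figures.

Path (a) isothermal: W = P₁V₁ ln(V₂/V₁) → W_a/(P₁V₁) = 1.467.
Path (b) isobaric: W = P₁(V₂ − V₁) → W_b/(P₁V₁) = 3.336.
W_a / W_b = 1.467 / 3.336 = 0.4397.

W_a / W_b ≈ 0.440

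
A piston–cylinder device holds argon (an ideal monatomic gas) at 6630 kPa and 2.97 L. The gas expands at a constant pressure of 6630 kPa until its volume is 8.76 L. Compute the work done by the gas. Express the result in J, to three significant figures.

W ≈ 38400 J

Isobaric: W = P ΔV.
W = (6630 kPa)(8.76 − 2.97 L) = (6630)(5.79) = 38388 J.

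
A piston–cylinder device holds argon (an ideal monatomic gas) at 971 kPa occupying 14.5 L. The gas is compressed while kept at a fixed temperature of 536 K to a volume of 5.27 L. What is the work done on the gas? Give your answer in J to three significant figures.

W ≈ 14300 J

Isothermal: W = nRT ln(V₂/V₁) = P₁V₁ ln(V₂/V₁).
P₁V₁ = (971 kPa)(14.5 L) = 14080 J.
W = 14080 × ln(5.27/14.5) = 14080 × -1.012
W_by_gas = -14250 J; work on gas = −W_by = 14250 J.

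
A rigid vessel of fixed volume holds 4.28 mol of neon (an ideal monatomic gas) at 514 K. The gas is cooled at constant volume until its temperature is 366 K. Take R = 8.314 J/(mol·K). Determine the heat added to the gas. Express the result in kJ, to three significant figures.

Constant volume ⇒ W = 0, so Q = ΔU = nCᵥΔT with Cᵥ = 3R/2 = 12.47 J/(mol·K).
ΔU = (4.28)(12.47)(366 − 514) = -7900 J.

Q ≈ -7.90 kJ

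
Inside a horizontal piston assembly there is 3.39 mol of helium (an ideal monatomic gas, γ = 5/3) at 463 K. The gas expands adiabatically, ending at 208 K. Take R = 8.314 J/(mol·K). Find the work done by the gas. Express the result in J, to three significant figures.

W ≈ 10800 J

Adiabatic ⇒ Q = 0, so W_by = −ΔU = nCᵥ(T₁ − T₂).
Cᵥ = 3R/2 = 12.47 J/(mol·K).
W = (3.39)(12.47)(463 − 208) = 10781 J.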